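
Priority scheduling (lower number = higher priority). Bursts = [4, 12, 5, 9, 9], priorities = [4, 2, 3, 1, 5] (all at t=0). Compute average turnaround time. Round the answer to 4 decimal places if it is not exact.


Sort by priority (ascending = highest first):
Order: [(1, 9), (2, 12), (3, 5), (4, 4), (5, 9)]
Completion times:
  Priority 1, burst=9, C=9
  Priority 2, burst=12, C=21
  Priority 3, burst=5, C=26
  Priority 4, burst=4, C=30
  Priority 5, burst=9, C=39
Average turnaround = 125/5 = 25.0

25.0


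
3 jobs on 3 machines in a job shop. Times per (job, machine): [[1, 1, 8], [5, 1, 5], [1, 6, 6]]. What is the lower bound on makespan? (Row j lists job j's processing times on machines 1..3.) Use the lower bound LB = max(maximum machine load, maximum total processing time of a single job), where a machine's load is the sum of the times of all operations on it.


Machine loads:
  Machine 1: 1 + 5 + 1 = 7
  Machine 2: 1 + 1 + 6 = 8
  Machine 3: 8 + 5 + 6 = 19
Max machine load = 19
Job totals:
  Job 1: 10
  Job 2: 11
  Job 3: 13
Max job total = 13
Lower bound = max(19, 13) = 19

19


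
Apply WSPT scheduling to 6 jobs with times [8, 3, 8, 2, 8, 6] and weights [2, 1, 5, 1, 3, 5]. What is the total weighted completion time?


Compute p/w ratios and sort ascending (WSPT): [(6, 5), (8, 5), (2, 1), (8, 3), (3, 1), (8, 2)]
Compute weighted completion times:
  Job (p=6,w=5): C=6, w*C=5*6=30
  Job (p=8,w=5): C=14, w*C=5*14=70
  Job (p=2,w=1): C=16, w*C=1*16=16
  Job (p=8,w=3): C=24, w*C=3*24=72
  Job (p=3,w=1): C=27, w*C=1*27=27
  Job (p=8,w=2): C=35, w*C=2*35=70
Total weighted completion time = 285

285


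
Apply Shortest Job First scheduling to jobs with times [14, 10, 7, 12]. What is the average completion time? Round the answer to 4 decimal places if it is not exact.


SJF order (ascending): [7, 10, 12, 14]
Completion times:
  Job 1: burst=7, C=7
  Job 2: burst=10, C=17
  Job 3: burst=12, C=29
  Job 4: burst=14, C=43
Average completion = 96/4 = 24.0

24.0


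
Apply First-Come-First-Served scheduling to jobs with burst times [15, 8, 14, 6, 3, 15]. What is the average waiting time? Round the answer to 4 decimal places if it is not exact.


FCFS order (as given): [15, 8, 14, 6, 3, 15]
Waiting times:
  Job 1: wait = 0
  Job 2: wait = 15
  Job 3: wait = 23
  Job 4: wait = 37
  Job 5: wait = 43
  Job 6: wait = 46
Sum of waiting times = 164
Average waiting time = 164/6 = 27.3333

27.3333


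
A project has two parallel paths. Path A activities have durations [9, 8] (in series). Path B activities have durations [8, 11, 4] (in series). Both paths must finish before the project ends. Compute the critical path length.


Path A total = 9 + 8 = 17
Path B total = 8 + 11 + 4 = 23
Critical path = longest path = max(17, 23) = 23

23


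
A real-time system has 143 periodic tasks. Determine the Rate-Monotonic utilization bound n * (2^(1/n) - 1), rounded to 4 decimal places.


Compute 2^(1/143) = 1.0048589497
Subtract 1: 1.0048589497 - 1 = 0.0048589497
Multiply by n: 143 * 0.0048589497 = 0.6948298071
Round to 4 dp: 0.6948

0.6948


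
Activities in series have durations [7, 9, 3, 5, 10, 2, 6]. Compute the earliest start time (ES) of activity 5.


Activity 5 starts after activities 1 through 4 complete.
Predecessor durations: [7, 9, 3, 5]
ES = 7 + 9 + 3 + 5 = 24

24


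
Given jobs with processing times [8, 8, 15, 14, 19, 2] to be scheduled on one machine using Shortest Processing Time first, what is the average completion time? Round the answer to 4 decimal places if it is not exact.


Sort jobs by processing time (SPT order): [2, 8, 8, 14, 15, 19]
Compute completion times sequentially:
  Job 1: processing = 2, completes at 2
  Job 2: processing = 8, completes at 10
  Job 3: processing = 8, completes at 18
  Job 4: processing = 14, completes at 32
  Job 5: processing = 15, completes at 47
  Job 6: processing = 19, completes at 66
Sum of completion times = 175
Average completion time = 175/6 = 29.1667

29.1667


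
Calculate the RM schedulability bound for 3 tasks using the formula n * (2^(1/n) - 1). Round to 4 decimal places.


Compute 2^(1/3) = 1.2599210499
Subtract 1: 1.2599210499 - 1 = 0.2599210499
Multiply by n: 3 * 0.2599210499 = 0.7797631497
Round to 4 dp: 0.7798

0.7798


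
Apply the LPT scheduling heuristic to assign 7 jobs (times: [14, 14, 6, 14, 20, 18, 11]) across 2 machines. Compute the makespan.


Sort jobs in decreasing order (LPT): [20, 18, 14, 14, 14, 11, 6]
Assign each job to the least loaded machine:
  Machine 1: jobs [20, 14, 11, 6], load = 51
  Machine 2: jobs [18, 14, 14], load = 46
Makespan = max load = 51

51


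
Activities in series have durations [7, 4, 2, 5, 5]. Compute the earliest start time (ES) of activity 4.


Activity 4 starts after activities 1 through 3 complete.
Predecessor durations: [7, 4, 2]
ES = 7 + 4 + 2 = 13

13


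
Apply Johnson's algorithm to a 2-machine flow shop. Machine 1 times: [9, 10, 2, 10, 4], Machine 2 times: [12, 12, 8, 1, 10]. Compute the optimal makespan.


Apply Johnson's rule:
  Group 1 (a <= b): [(3, 2, 8), (5, 4, 10), (1, 9, 12), (2, 10, 12)]
  Group 2 (a > b): [(4, 10, 1)]
Optimal job order: [3, 5, 1, 2, 4]
Schedule:
  Job 3: M1 done at 2, M2 done at 10
  Job 5: M1 done at 6, M2 done at 20
  Job 1: M1 done at 15, M2 done at 32
  Job 2: M1 done at 25, M2 done at 44
  Job 4: M1 done at 35, M2 done at 45
Makespan = 45

45


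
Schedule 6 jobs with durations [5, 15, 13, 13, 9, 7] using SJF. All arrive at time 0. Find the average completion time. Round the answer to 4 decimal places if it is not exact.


SJF order (ascending): [5, 7, 9, 13, 13, 15]
Completion times:
  Job 1: burst=5, C=5
  Job 2: burst=7, C=12
  Job 3: burst=9, C=21
  Job 4: burst=13, C=34
  Job 5: burst=13, C=47
  Job 6: burst=15, C=62
Average completion = 181/6 = 30.1667

30.1667


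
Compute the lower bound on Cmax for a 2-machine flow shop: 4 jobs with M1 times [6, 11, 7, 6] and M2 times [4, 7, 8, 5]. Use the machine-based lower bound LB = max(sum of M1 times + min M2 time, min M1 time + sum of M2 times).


LB1 = sum(M1 times) + min(M2 times) = 30 + 4 = 34
LB2 = min(M1 times) + sum(M2 times) = 6 + 24 = 30
Lower bound = max(LB1, LB2) = max(34, 30) = 34

34


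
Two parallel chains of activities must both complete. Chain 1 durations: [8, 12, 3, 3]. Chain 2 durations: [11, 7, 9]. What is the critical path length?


Path A total = 8 + 12 + 3 + 3 = 26
Path B total = 11 + 7 + 9 = 27
Critical path = longest path = max(26, 27) = 27

27


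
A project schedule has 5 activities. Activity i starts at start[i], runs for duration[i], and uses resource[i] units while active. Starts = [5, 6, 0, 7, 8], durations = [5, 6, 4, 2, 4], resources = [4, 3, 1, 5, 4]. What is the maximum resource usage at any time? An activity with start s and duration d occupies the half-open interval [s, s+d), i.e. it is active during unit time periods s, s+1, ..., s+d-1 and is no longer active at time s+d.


Each activity i is active on [start_i, start_i + duration_i).
Compute total resource usage per time slot:
  t=0: active resources = [1], total = 1
  t=1: active resources = [1], total = 1
  t=2: active resources = [1], total = 1
  t=3: active resources = [1], total = 1
  t=4: active resources = [], total = 0
  t=5: active resources = [4], total = 4
  t=6: active resources = [4, 3], total = 7
  t=7: active resources = [4, 3, 5], total = 12
  t=8: active resources = [4, 3, 5, 4], total = 16
  t=9: active resources = [4, 3, 4], total = 11
  t=10: active resources = [3, 4], total = 7
  t=11: active resources = [3, 4], total = 7
Peak resource demand = 16

16


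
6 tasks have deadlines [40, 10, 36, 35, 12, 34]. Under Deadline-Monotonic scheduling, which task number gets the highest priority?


Sort tasks by relative deadline (ascending):
  Task 2: deadline = 10
  Task 5: deadline = 12
  Task 6: deadline = 34
  Task 4: deadline = 35
  Task 3: deadline = 36
  Task 1: deadline = 40
Priority order (highest first): [2, 5, 6, 4, 3, 1]
Highest priority task = 2

2


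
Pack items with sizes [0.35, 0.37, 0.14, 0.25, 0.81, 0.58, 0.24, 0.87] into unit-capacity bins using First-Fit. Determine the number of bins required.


Place items sequentially using First-Fit:
  Item 0.35 -> new Bin 1
  Item 0.37 -> Bin 1 (now 0.72)
  Item 0.14 -> Bin 1 (now 0.86)
  Item 0.25 -> new Bin 2
  Item 0.81 -> new Bin 3
  Item 0.58 -> Bin 2 (now 0.83)
  Item 0.24 -> new Bin 4
  Item 0.87 -> new Bin 5
Total bins used = 5

5


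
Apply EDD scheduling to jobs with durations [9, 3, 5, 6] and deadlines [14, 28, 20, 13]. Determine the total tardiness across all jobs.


Sort by due date (EDD order): [(6, 13), (9, 14), (5, 20), (3, 28)]
Compute completion times and tardiness:
  Job 1: p=6, d=13, C=6, tardiness=max(0,6-13)=0
  Job 2: p=9, d=14, C=15, tardiness=max(0,15-14)=1
  Job 3: p=5, d=20, C=20, tardiness=max(0,20-20)=0
  Job 4: p=3, d=28, C=23, tardiness=max(0,23-28)=0
Total tardiness = 1

1


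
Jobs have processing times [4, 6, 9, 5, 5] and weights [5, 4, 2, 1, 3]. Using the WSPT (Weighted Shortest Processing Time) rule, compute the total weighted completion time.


Compute p/w ratios and sort ascending (WSPT): [(4, 5), (6, 4), (5, 3), (9, 2), (5, 1)]
Compute weighted completion times:
  Job (p=4,w=5): C=4, w*C=5*4=20
  Job (p=6,w=4): C=10, w*C=4*10=40
  Job (p=5,w=3): C=15, w*C=3*15=45
  Job (p=9,w=2): C=24, w*C=2*24=48
  Job (p=5,w=1): C=29, w*C=1*29=29
Total weighted completion time = 182

182


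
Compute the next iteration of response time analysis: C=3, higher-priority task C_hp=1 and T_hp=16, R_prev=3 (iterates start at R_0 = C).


R_next = C + ceil(R_prev / T_hp) * C_hp
ceil(3 / 16) = ceil(0.1875) = 1
Interference = 1 * 1 = 1
R_next = 3 + 1 = 4

4


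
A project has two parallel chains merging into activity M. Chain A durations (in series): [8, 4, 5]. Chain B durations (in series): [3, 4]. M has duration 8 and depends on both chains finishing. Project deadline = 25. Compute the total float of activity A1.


Forward pass: ES(A1) = sum of predecessors on chain A = 0
EF = ES + duration = 0 + 8 = 8
Backward pass: LF(M) = deadline = 25; LS(M) = 25 - 8 = 17
LF(A1) = LS(M) - sum(successors on chain A) = 17 - 9 = 8
LS = LF - duration = 8 - 8 = 0
Total float = LS - ES = 0 - 0 = 0

0


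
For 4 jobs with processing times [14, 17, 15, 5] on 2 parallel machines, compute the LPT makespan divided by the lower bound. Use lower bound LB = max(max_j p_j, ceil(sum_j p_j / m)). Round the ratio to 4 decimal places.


LPT order: [17, 15, 14, 5]
Machine loads after assignment: [22, 29]
LPT makespan = 29
Lower bound = max(max_job, ceil(total/2)) = max(17, 26) = 26
Ratio = 29 / 26 = 1.1154

1.1154


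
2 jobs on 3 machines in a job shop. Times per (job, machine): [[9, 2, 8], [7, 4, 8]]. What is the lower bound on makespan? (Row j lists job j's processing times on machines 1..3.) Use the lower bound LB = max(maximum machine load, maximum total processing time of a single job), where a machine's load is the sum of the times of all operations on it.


Machine loads:
  Machine 1: 9 + 7 = 16
  Machine 2: 2 + 4 = 6
  Machine 3: 8 + 8 = 16
Max machine load = 16
Job totals:
  Job 1: 19
  Job 2: 19
Max job total = 19
Lower bound = max(16, 19) = 19

19


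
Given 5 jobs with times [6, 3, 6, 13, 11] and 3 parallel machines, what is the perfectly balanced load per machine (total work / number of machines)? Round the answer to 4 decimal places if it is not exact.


Total processing time = 6 + 3 + 6 + 13 + 11 = 39
Number of machines = 3
Ideal balanced load = 39 / 3 = 13.0

13.0


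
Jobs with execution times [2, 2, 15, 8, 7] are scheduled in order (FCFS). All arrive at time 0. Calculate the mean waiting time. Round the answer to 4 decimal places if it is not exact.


FCFS order (as given): [2, 2, 15, 8, 7]
Waiting times:
  Job 1: wait = 0
  Job 2: wait = 2
  Job 3: wait = 4
  Job 4: wait = 19
  Job 5: wait = 27
Sum of waiting times = 52
Average waiting time = 52/5 = 10.4

10.4


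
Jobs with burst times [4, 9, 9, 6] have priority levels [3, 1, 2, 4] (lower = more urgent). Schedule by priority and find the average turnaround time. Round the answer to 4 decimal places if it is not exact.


Sort by priority (ascending = highest first):
Order: [(1, 9), (2, 9), (3, 4), (4, 6)]
Completion times:
  Priority 1, burst=9, C=9
  Priority 2, burst=9, C=18
  Priority 3, burst=4, C=22
  Priority 4, burst=6, C=28
Average turnaround = 77/4 = 19.25

19.25


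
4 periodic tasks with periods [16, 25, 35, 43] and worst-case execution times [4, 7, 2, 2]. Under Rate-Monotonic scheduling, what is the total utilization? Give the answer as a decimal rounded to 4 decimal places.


Compute individual utilizations (exact fractions):
  Task 1: C/T = 4/16 = 1/4 (approx. 0.25)
  Task 2: C/T = 7/25 (approx. 0.28)
  Task 3: C/T = 2/35 (approx. 0.0571)
  Task 4: C/T = 2/43 (approx. 0.0465)
Total utilization U = 1/4 + 7/25 + 2/35 + 2/43 = 19073/30100
Rounded to 4 decimal places: U = 0.6337
RM (Liu & Layland) bound for 4 tasks = 0.756828; compare with U = 19073/30100 (approx. 0.633654)
U <= bound, so schedulable by RM sufficient condition.

0.6337


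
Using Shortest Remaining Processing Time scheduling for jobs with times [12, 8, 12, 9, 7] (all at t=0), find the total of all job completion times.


Since all jobs arrive at t=0, SRPT equals SPT ordering.
SPT order: [7, 8, 9, 12, 12]
Completion times:
  Job 1: p=7, C=7
  Job 2: p=8, C=15
  Job 3: p=9, C=24
  Job 4: p=12, C=36
  Job 5: p=12, C=48
Total completion time = 7 + 15 + 24 + 36 + 48 = 130

130


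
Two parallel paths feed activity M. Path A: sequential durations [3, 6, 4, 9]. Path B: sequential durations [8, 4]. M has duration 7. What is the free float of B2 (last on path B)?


ES(B2) = sum of predecessors on chain B = 8
EF(B2) = ES + duration = 8 + 4 = 12
Successor of B2 is M. ES(M) = max(sum(A), sum(B)) = max(22, 12) = 22
Free float = ES(successor) - EF(current) = 22 - 12 = 10

10


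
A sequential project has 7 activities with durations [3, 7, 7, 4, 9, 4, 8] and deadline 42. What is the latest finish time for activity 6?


LF(activity 6) = deadline - sum of successor durations
Successors: activities 7 through 7 with durations [8]
Sum of successor durations = 8
LF = 42 - 8 = 34

34


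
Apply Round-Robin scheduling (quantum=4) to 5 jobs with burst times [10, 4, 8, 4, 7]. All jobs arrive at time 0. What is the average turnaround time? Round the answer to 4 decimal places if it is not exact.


Time quantum = 4
Execution trace:
  J1 runs 4 units, time = 4
  J2 runs 4 units, time = 8
  J3 runs 4 units, time = 12
  J4 runs 4 units, time = 16
  J5 runs 4 units, time = 20
  J1 runs 4 units, time = 24
  J3 runs 4 units, time = 28
  J5 runs 3 units, time = 31
  J1 runs 2 units, time = 33
Finish times: [33, 8, 28, 16, 31]
Average turnaround = 116/5 = 23.2

23.2


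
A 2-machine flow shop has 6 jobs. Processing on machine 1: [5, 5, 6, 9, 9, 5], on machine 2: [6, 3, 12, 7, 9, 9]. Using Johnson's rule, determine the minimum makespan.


Apply Johnson's rule:
  Group 1 (a <= b): [(1, 5, 6), (6, 5, 9), (3, 6, 12), (5, 9, 9)]
  Group 2 (a > b): [(4, 9, 7), (2, 5, 3)]
Optimal job order: [1, 6, 3, 5, 4, 2]
Schedule:
  Job 1: M1 done at 5, M2 done at 11
  Job 6: M1 done at 10, M2 done at 20
  Job 3: M1 done at 16, M2 done at 32
  Job 5: M1 done at 25, M2 done at 41
  Job 4: M1 done at 34, M2 done at 48
  Job 2: M1 done at 39, M2 done at 51
Makespan = 51

51


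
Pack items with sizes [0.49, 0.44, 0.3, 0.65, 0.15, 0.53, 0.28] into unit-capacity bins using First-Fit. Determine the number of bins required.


Place items sequentially using First-Fit:
  Item 0.49 -> new Bin 1
  Item 0.44 -> Bin 1 (now 0.93)
  Item 0.3 -> new Bin 2
  Item 0.65 -> Bin 2 (now 0.95)
  Item 0.15 -> new Bin 3
  Item 0.53 -> Bin 3 (now 0.68)
  Item 0.28 -> Bin 3 (now 0.96)
Total bins used = 3

3


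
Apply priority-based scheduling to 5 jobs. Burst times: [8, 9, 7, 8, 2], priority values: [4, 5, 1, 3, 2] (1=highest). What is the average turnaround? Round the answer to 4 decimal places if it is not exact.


Sort by priority (ascending = highest first):
Order: [(1, 7), (2, 2), (3, 8), (4, 8), (5, 9)]
Completion times:
  Priority 1, burst=7, C=7
  Priority 2, burst=2, C=9
  Priority 3, burst=8, C=17
  Priority 4, burst=8, C=25
  Priority 5, burst=9, C=34
Average turnaround = 92/5 = 18.4

18.4


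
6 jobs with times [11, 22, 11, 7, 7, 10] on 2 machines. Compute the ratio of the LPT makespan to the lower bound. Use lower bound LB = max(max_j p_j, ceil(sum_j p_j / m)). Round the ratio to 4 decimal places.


LPT order: [22, 11, 11, 10, 7, 7]
Machine loads after assignment: [32, 36]
LPT makespan = 36
Lower bound = max(max_job, ceil(total/2)) = max(22, 34) = 34
Ratio = 36 / 34 = 1.0588

1.0588


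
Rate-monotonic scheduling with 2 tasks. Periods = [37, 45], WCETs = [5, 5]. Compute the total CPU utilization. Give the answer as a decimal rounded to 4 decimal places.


Compute individual utilizations (exact fractions):
  Task 1: C/T = 5/37 (approx. 0.1351)
  Task 2: C/T = 5/45 = 1/9 (approx. 0.1111)
Total utilization U = 5/37 + 1/9 = 82/333
Rounded to 4 decimal places: U = 0.2462
RM (Liu & Layland) bound for 2 tasks = 0.828427; compare with U = 82/333 (approx. 0.246246)
U <= bound, so schedulable by RM sufficient condition.

0.2462


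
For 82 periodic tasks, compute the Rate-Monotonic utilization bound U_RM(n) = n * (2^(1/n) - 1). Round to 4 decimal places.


Compute 2^(1/82) = 1.0084888420
Subtract 1: 1.0084888420 - 1 = 0.0084888420
Multiply by n: 82 * 0.0084888420 = 0.6960850440
Round to 4 dp: 0.6961

0.6961


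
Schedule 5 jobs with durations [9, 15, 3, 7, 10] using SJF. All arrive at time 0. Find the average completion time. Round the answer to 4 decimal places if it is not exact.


SJF order (ascending): [3, 7, 9, 10, 15]
Completion times:
  Job 1: burst=3, C=3
  Job 2: burst=7, C=10
  Job 3: burst=9, C=19
  Job 4: burst=10, C=29
  Job 5: burst=15, C=44
Average completion = 105/5 = 21.0

21.0


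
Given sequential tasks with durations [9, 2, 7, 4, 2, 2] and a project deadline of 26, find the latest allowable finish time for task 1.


LF(activity 1) = deadline - sum of successor durations
Successors: activities 2 through 6 with durations [2, 7, 4, 2, 2]
Sum of successor durations = 17
LF = 26 - 17 = 9

9


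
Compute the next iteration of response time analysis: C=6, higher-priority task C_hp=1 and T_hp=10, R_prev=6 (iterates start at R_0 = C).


R_next = C + ceil(R_prev / T_hp) * C_hp
ceil(6 / 10) = ceil(0.6) = 1
Interference = 1 * 1 = 1
R_next = 6 + 1 = 7

7


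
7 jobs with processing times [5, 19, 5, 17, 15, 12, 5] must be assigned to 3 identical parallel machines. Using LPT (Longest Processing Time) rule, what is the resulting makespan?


Sort jobs in decreasing order (LPT): [19, 17, 15, 12, 5, 5, 5]
Assign each job to the least loaded machine:
  Machine 1: jobs [19, 5], load = 24
  Machine 2: jobs [17, 5, 5], load = 27
  Machine 3: jobs [15, 12], load = 27
Makespan = max load = 27

27


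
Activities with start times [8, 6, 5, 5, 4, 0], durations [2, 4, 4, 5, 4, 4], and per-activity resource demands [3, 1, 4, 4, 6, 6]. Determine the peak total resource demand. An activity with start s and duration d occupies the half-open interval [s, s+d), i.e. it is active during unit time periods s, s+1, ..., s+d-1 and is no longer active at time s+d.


Each activity i is active on [start_i, start_i + duration_i).
Compute total resource usage per time slot:
  t=0: active resources = [6], total = 6
  t=1: active resources = [6], total = 6
  t=2: active resources = [6], total = 6
  t=3: active resources = [6], total = 6
  t=4: active resources = [6], total = 6
  t=5: active resources = [4, 4, 6], total = 14
  t=6: active resources = [1, 4, 4, 6], total = 15
  t=7: active resources = [1, 4, 4, 6], total = 15
  t=8: active resources = [3, 1, 4, 4], total = 12
  t=9: active resources = [3, 1, 4], total = 8
Peak resource demand = 15

15


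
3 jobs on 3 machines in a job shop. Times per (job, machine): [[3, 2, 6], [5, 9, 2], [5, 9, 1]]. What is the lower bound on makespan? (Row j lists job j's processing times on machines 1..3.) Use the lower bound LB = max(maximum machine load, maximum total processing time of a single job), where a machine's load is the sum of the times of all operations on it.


Machine loads:
  Machine 1: 3 + 5 + 5 = 13
  Machine 2: 2 + 9 + 9 = 20
  Machine 3: 6 + 2 + 1 = 9
Max machine load = 20
Job totals:
  Job 1: 11
  Job 2: 16
  Job 3: 15
Max job total = 16
Lower bound = max(20, 16) = 20

20


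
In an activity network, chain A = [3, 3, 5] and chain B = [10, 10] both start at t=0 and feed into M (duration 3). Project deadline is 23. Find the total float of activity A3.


Forward pass: ES(A3) = sum of predecessors on chain A = 6
EF = ES + duration = 6 + 5 = 11
Backward pass: LF(M) = deadline = 23; LS(M) = 23 - 3 = 20
LF(A3) = LS(M) - sum(successors on chain A) = 20 - 0 = 20
LS = LF - duration = 20 - 5 = 15
Total float = LS - ES = 15 - 6 = 9

9


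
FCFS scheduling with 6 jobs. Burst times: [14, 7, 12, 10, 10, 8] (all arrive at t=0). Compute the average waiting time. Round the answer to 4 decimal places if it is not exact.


FCFS order (as given): [14, 7, 12, 10, 10, 8]
Waiting times:
  Job 1: wait = 0
  Job 2: wait = 14
  Job 3: wait = 21
  Job 4: wait = 33
  Job 5: wait = 43
  Job 6: wait = 53
Sum of waiting times = 164
Average waiting time = 164/6 = 27.3333

27.3333


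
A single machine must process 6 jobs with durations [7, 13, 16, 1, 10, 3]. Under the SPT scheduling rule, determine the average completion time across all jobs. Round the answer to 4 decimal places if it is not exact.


Sort jobs by processing time (SPT order): [1, 3, 7, 10, 13, 16]
Compute completion times sequentially:
  Job 1: processing = 1, completes at 1
  Job 2: processing = 3, completes at 4
  Job 3: processing = 7, completes at 11
  Job 4: processing = 10, completes at 21
  Job 5: processing = 13, completes at 34
  Job 6: processing = 16, completes at 50
Sum of completion times = 121
Average completion time = 121/6 = 20.1667

20.1667


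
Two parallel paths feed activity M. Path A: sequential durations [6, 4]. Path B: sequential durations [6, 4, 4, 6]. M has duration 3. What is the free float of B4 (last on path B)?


ES(B4) = sum of predecessors on chain B = 14
EF(B4) = ES + duration = 14 + 6 = 20
Successor of B4 is M. ES(M) = max(sum(A), sum(B)) = max(10, 20) = 20
Free float = ES(successor) - EF(current) = 20 - 20 = 0

0


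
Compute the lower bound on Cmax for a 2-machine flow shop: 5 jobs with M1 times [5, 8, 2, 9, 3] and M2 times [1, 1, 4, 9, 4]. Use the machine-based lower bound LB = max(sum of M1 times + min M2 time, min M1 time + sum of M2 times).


LB1 = sum(M1 times) + min(M2 times) = 27 + 1 = 28
LB2 = min(M1 times) + sum(M2 times) = 2 + 19 = 21
Lower bound = max(LB1, LB2) = max(28, 21) = 28

28


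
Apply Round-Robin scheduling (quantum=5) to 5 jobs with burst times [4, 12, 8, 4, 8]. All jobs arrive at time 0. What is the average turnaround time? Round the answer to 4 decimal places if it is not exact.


Time quantum = 5
Execution trace:
  J1 runs 4 units, time = 4
  J2 runs 5 units, time = 9
  J3 runs 5 units, time = 14
  J4 runs 4 units, time = 18
  J5 runs 5 units, time = 23
  J2 runs 5 units, time = 28
  J3 runs 3 units, time = 31
  J5 runs 3 units, time = 34
  J2 runs 2 units, time = 36
Finish times: [4, 36, 31, 18, 34]
Average turnaround = 123/5 = 24.6

24.6


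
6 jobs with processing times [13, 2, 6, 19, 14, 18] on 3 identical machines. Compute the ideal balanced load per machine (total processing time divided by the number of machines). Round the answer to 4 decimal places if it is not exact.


Total processing time = 13 + 2 + 6 + 19 + 14 + 18 = 72
Number of machines = 3
Ideal balanced load = 72 / 3 = 24.0

24.0


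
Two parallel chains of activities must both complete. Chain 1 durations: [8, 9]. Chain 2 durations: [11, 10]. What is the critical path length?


Path A total = 8 + 9 = 17
Path B total = 11 + 10 = 21
Critical path = longest path = max(17, 21) = 21

21


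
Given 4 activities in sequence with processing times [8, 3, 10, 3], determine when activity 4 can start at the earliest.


Activity 4 starts after activities 1 through 3 complete.
Predecessor durations: [8, 3, 10]
ES = 8 + 3 + 10 = 21

21


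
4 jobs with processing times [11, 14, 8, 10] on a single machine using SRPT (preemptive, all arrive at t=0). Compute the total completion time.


Since all jobs arrive at t=0, SRPT equals SPT ordering.
SPT order: [8, 10, 11, 14]
Completion times:
  Job 1: p=8, C=8
  Job 2: p=10, C=18
  Job 3: p=11, C=29
  Job 4: p=14, C=43
Total completion time = 8 + 18 + 29 + 43 = 98

98


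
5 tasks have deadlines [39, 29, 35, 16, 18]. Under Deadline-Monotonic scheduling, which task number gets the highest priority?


Sort tasks by relative deadline (ascending):
  Task 4: deadline = 16
  Task 5: deadline = 18
  Task 2: deadline = 29
  Task 3: deadline = 35
  Task 1: deadline = 39
Priority order (highest first): [4, 5, 2, 3, 1]
Highest priority task = 4

4


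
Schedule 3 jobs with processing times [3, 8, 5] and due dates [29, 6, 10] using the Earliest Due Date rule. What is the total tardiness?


Sort by due date (EDD order): [(8, 6), (5, 10), (3, 29)]
Compute completion times and tardiness:
  Job 1: p=8, d=6, C=8, tardiness=max(0,8-6)=2
  Job 2: p=5, d=10, C=13, tardiness=max(0,13-10)=3
  Job 3: p=3, d=29, C=16, tardiness=max(0,16-29)=0
Total tardiness = 5

5


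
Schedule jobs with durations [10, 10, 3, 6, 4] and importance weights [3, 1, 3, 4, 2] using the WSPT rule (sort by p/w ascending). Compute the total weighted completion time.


Compute p/w ratios and sort ascending (WSPT): [(3, 3), (6, 4), (4, 2), (10, 3), (10, 1)]
Compute weighted completion times:
  Job (p=3,w=3): C=3, w*C=3*3=9
  Job (p=6,w=4): C=9, w*C=4*9=36
  Job (p=4,w=2): C=13, w*C=2*13=26
  Job (p=10,w=3): C=23, w*C=3*23=69
  Job (p=10,w=1): C=33, w*C=1*33=33
Total weighted completion time = 173

173


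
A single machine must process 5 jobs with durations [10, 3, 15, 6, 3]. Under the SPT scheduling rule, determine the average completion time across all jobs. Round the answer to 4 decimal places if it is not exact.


Sort jobs by processing time (SPT order): [3, 3, 6, 10, 15]
Compute completion times sequentially:
  Job 1: processing = 3, completes at 3
  Job 2: processing = 3, completes at 6
  Job 3: processing = 6, completes at 12
  Job 4: processing = 10, completes at 22
  Job 5: processing = 15, completes at 37
Sum of completion times = 80
Average completion time = 80/5 = 16.0

16.0


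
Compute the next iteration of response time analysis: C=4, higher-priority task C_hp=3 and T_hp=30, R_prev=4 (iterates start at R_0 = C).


R_next = C + ceil(R_prev / T_hp) * C_hp
ceil(4 / 30) = ceil(0.1333) = 1
Interference = 1 * 3 = 3
R_next = 4 + 3 = 7

7


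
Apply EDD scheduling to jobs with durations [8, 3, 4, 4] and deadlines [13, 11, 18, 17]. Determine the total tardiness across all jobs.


Sort by due date (EDD order): [(3, 11), (8, 13), (4, 17), (4, 18)]
Compute completion times and tardiness:
  Job 1: p=3, d=11, C=3, tardiness=max(0,3-11)=0
  Job 2: p=8, d=13, C=11, tardiness=max(0,11-13)=0
  Job 3: p=4, d=17, C=15, tardiness=max(0,15-17)=0
  Job 4: p=4, d=18, C=19, tardiness=max(0,19-18)=1
Total tardiness = 1

1


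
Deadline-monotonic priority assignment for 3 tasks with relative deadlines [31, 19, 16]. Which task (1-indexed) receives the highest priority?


Sort tasks by relative deadline (ascending):
  Task 3: deadline = 16
  Task 2: deadline = 19
  Task 1: deadline = 31
Priority order (highest first): [3, 2, 1]
Highest priority task = 3

3


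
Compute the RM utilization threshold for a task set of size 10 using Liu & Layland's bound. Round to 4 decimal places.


Compute 2^(1/10) = 1.0717734625
Subtract 1: 1.0717734625 - 1 = 0.0717734625
Multiply by n: 10 * 0.0717734625 = 0.7177346250
Round to 4 dp: 0.7177

0.7177


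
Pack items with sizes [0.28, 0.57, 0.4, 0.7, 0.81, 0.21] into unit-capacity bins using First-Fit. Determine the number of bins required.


Place items sequentially using First-Fit:
  Item 0.28 -> new Bin 1
  Item 0.57 -> Bin 1 (now 0.85)
  Item 0.4 -> new Bin 2
  Item 0.7 -> new Bin 3
  Item 0.81 -> new Bin 4
  Item 0.21 -> Bin 2 (now 0.61)
Total bins used = 4

4


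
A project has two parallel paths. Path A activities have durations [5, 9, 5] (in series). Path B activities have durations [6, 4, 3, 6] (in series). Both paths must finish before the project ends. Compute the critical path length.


Path A total = 5 + 9 + 5 = 19
Path B total = 6 + 4 + 3 + 6 = 19
Critical path = longest path = max(19, 19) = 19

19


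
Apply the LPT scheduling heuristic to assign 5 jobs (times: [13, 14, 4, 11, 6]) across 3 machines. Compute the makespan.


Sort jobs in decreasing order (LPT): [14, 13, 11, 6, 4]
Assign each job to the least loaded machine:
  Machine 1: jobs [14], load = 14
  Machine 2: jobs [13, 4], load = 17
  Machine 3: jobs [11, 6], load = 17
Makespan = max load = 17

17


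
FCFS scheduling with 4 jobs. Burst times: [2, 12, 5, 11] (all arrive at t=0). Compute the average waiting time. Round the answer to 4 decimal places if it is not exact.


FCFS order (as given): [2, 12, 5, 11]
Waiting times:
  Job 1: wait = 0
  Job 2: wait = 2
  Job 3: wait = 14
  Job 4: wait = 19
Sum of waiting times = 35
Average waiting time = 35/4 = 8.75

8.75


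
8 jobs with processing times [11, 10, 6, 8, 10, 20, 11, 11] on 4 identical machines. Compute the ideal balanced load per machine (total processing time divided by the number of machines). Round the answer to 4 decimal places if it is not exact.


Total processing time = 11 + 10 + 6 + 8 + 10 + 20 + 11 + 11 = 87
Number of machines = 4
Ideal balanced load = 87 / 4 = 21.75

21.75


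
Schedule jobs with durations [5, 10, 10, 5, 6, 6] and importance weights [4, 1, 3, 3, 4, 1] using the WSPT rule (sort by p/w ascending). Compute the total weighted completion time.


Compute p/w ratios and sort ascending (WSPT): [(5, 4), (6, 4), (5, 3), (10, 3), (6, 1), (10, 1)]
Compute weighted completion times:
  Job (p=5,w=4): C=5, w*C=4*5=20
  Job (p=6,w=4): C=11, w*C=4*11=44
  Job (p=5,w=3): C=16, w*C=3*16=48
  Job (p=10,w=3): C=26, w*C=3*26=78
  Job (p=6,w=1): C=32, w*C=1*32=32
  Job (p=10,w=1): C=42, w*C=1*42=42
Total weighted completion time = 264

264


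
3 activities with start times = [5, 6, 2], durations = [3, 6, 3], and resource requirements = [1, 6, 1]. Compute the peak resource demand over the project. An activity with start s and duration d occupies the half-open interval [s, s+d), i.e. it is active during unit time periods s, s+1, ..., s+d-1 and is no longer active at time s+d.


Each activity i is active on [start_i, start_i + duration_i).
Compute total resource usage per time slot:
  t=0: active resources = [], total = 0
  t=1: active resources = [], total = 0
  t=2: active resources = [1], total = 1
  t=3: active resources = [1], total = 1
  t=4: active resources = [1], total = 1
  t=5: active resources = [1], total = 1
  t=6: active resources = [1, 6], total = 7
  t=7: active resources = [1, 6], total = 7
  t=8: active resources = [6], total = 6
  t=9: active resources = [6], total = 6
  t=10: active resources = [6], total = 6
  t=11: active resources = [6], total = 6
Peak resource demand = 7

7


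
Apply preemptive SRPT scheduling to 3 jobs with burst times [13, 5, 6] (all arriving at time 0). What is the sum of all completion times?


Since all jobs arrive at t=0, SRPT equals SPT ordering.
SPT order: [5, 6, 13]
Completion times:
  Job 1: p=5, C=5
  Job 2: p=6, C=11
  Job 3: p=13, C=24
Total completion time = 5 + 11 + 24 = 40

40


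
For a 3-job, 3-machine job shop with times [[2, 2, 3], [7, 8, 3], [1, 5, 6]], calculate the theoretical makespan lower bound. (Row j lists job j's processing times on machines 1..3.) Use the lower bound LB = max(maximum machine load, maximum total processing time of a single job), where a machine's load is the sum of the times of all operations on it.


Machine loads:
  Machine 1: 2 + 7 + 1 = 10
  Machine 2: 2 + 8 + 5 = 15
  Machine 3: 3 + 3 + 6 = 12
Max machine load = 15
Job totals:
  Job 1: 7
  Job 2: 18
  Job 3: 12
Max job total = 18
Lower bound = max(15, 18) = 18

18


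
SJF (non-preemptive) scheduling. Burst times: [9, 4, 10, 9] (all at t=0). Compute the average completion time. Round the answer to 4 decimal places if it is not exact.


SJF order (ascending): [4, 9, 9, 10]
Completion times:
  Job 1: burst=4, C=4
  Job 2: burst=9, C=13
  Job 3: burst=9, C=22
  Job 4: burst=10, C=32
Average completion = 71/4 = 17.75

17.75


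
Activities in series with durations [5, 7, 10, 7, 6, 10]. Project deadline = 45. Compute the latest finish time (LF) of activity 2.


LF(activity 2) = deadline - sum of successor durations
Successors: activities 3 through 6 with durations [10, 7, 6, 10]
Sum of successor durations = 33
LF = 45 - 33 = 12

12


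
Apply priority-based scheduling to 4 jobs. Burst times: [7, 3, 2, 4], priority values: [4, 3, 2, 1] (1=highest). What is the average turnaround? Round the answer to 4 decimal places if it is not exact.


Sort by priority (ascending = highest first):
Order: [(1, 4), (2, 2), (3, 3), (4, 7)]
Completion times:
  Priority 1, burst=4, C=4
  Priority 2, burst=2, C=6
  Priority 3, burst=3, C=9
  Priority 4, burst=7, C=16
Average turnaround = 35/4 = 8.75

8.75


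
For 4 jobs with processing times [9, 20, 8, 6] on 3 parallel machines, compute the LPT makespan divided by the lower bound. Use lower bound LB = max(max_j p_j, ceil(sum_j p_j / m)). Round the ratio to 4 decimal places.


LPT order: [20, 9, 8, 6]
Machine loads after assignment: [20, 9, 14]
LPT makespan = 20
Lower bound = max(max_job, ceil(total/3)) = max(20, 15) = 20
Ratio = 20 / 20 = 1.0

1.0


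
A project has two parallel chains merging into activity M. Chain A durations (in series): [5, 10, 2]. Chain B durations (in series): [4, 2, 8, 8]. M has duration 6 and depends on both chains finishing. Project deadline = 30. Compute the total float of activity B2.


Forward pass: ES(B2) = sum of predecessors on chain B = 4
EF = ES + duration = 4 + 2 = 6
Backward pass: LF(M) = deadline = 30; LS(M) = 30 - 6 = 24
LF(B2) = LS(M) - sum(successors on chain B) = 24 - 16 = 8
LS = LF - duration = 8 - 2 = 6
Total float = LS - ES = 6 - 4 = 2

2


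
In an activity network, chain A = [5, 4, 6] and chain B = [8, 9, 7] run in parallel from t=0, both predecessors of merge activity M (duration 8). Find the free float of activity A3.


ES(A3) = sum of predecessors on chain A = 9
EF(A3) = ES + duration = 9 + 6 = 15
Successor of A3 is M. ES(M) = max(sum(A), sum(B)) = max(15, 24) = 24
Free float = ES(successor) - EF(current) = 24 - 15 = 9

9


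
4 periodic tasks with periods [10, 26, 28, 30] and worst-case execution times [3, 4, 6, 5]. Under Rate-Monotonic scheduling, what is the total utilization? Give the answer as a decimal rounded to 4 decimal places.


Compute individual utilizations (exact fractions):
  Task 1: C/T = 3/10 (approx. 0.3)
  Task 2: C/T = 4/26 = 2/13 (approx. 0.1538)
  Task 3: C/T = 6/28 = 3/14 (approx. 0.2143)
  Task 4: C/T = 5/30 = 1/6 (approx. 0.1667)
Total utilization U = 3/10 + 2/13 + 3/14 + 1/6 = 2279/2730
Rounded to 4 decimal places: U = 0.8348
RM (Liu & Layland) bound for 4 tasks = 0.756828; compare with U = 2279/2730 (approx. 0.834799)
bound < U <= 1, so the RM sufficient condition is not met (inconclusive; an exact test such as response-time analysis is needed).

0.8348


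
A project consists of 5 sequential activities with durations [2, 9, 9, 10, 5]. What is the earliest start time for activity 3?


Activity 3 starts after activities 1 through 2 complete.
Predecessor durations: [2, 9]
ES = 2 + 9 = 11

11


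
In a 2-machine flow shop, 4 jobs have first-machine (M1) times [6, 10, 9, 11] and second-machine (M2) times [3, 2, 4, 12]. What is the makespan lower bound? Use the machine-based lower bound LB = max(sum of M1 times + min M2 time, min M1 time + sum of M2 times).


LB1 = sum(M1 times) + min(M2 times) = 36 + 2 = 38
LB2 = min(M1 times) + sum(M2 times) = 6 + 21 = 27
Lower bound = max(LB1, LB2) = max(38, 27) = 38

38


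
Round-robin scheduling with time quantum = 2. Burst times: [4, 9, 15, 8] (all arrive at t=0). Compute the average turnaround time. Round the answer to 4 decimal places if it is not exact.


Time quantum = 2
Execution trace:
  J1 runs 2 units, time = 2
  J2 runs 2 units, time = 4
  J3 runs 2 units, time = 6
  J4 runs 2 units, time = 8
  J1 runs 2 units, time = 10
  J2 runs 2 units, time = 12
  J3 runs 2 units, time = 14
  J4 runs 2 units, time = 16
  J2 runs 2 units, time = 18
  J3 runs 2 units, time = 20
  J4 runs 2 units, time = 22
  J2 runs 2 units, time = 24
  J3 runs 2 units, time = 26
  J4 runs 2 units, time = 28
  J2 runs 1 units, time = 29
  J3 runs 2 units, time = 31
  J3 runs 2 units, time = 33
  J3 runs 2 units, time = 35
  J3 runs 1 units, time = 36
Finish times: [10, 29, 36, 28]
Average turnaround = 103/4 = 25.75

25.75


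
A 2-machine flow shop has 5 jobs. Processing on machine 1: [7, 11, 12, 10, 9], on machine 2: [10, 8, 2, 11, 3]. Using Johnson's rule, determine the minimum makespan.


Apply Johnson's rule:
  Group 1 (a <= b): [(1, 7, 10), (4, 10, 11)]
  Group 2 (a > b): [(2, 11, 8), (5, 9, 3), (3, 12, 2)]
Optimal job order: [1, 4, 2, 5, 3]
Schedule:
  Job 1: M1 done at 7, M2 done at 17
  Job 4: M1 done at 17, M2 done at 28
  Job 2: M1 done at 28, M2 done at 36
  Job 5: M1 done at 37, M2 done at 40
  Job 3: M1 done at 49, M2 done at 51
Makespan = 51

51


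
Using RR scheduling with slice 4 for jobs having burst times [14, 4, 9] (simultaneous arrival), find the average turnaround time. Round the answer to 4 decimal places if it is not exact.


Time quantum = 4
Execution trace:
  J1 runs 4 units, time = 4
  J2 runs 4 units, time = 8
  J3 runs 4 units, time = 12
  J1 runs 4 units, time = 16
  J3 runs 4 units, time = 20
  J1 runs 4 units, time = 24
  J3 runs 1 units, time = 25
  J1 runs 2 units, time = 27
Finish times: [27, 8, 25]
Average turnaround = 60/3 = 20.0

20.0


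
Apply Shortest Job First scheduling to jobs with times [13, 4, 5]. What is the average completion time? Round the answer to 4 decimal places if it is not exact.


SJF order (ascending): [4, 5, 13]
Completion times:
  Job 1: burst=4, C=4
  Job 2: burst=5, C=9
  Job 3: burst=13, C=22
Average completion = 35/3 = 11.6667

11.6667


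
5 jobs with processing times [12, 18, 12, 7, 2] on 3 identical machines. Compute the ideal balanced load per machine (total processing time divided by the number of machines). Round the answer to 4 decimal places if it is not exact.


Total processing time = 12 + 18 + 12 + 7 + 2 = 51
Number of machines = 3
Ideal balanced load = 51 / 3 = 17.0

17.0


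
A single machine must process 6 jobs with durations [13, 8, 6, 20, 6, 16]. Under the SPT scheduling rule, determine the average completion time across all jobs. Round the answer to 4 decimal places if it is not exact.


Sort jobs by processing time (SPT order): [6, 6, 8, 13, 16, 20]
Compute completion times sequentially:
  Job 1: processing = 6, completes at 6
  Job 2: processing = 6, completes at 12
  Job 3: processing = 8, completes at 20
  Job 4: processing = 13, completes at 33
  Job 5: processing = 16, completes at 49
  Job 6: processing = 20, completes at 69
Sum of completion times = 189
Average completion time = 189/6 = 31.5

31.5


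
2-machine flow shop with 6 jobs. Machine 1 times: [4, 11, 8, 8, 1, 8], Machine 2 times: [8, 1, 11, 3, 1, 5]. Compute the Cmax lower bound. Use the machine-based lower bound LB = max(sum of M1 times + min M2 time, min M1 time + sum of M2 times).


LB1 = sum(M1 times) + min(M2 times) = 40 + 1 = 41
LB2 = min(M1 times) + sum(M2 times) = 1 + 29 = 30
Lower bound = max(LB1, LB2) = max(41, 30) = 41

41


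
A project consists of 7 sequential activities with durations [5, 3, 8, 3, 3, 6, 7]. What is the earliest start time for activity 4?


Activity 4 starts after activities 1 through 3 complete.
Predecessor durations: [5, 3, 8]
ES = 5 + 3 + 8 = 16

16
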